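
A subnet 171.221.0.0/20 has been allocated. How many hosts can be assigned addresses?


Host bits = 32 - 20 = 12
Total addresses = 2^12 = 4096
Usable = total - 2 (network and broadcast)
Usable hosts: 4094


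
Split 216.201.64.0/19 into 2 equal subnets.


New prefix = 19 + 1 = 20
Each subnet has 4096 addresses
  216.201.64.0/20
  216.201.80.0/20
Subnets: 216.201.64.0/20, 216.201.80.0/20


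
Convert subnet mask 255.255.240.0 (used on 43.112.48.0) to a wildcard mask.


Subnet mask: 255.255.240.0
Wildcard = 255.255.255.255 - subnet mask
255 - 255 = 0
255 - 255 = 0
255 - 240 = 15
255 - 0 = 255
Wildcard: 0.0.15.255


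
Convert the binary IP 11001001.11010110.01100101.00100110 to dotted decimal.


11001001 = 201
11010110 = 214
01100101 = 101
00100110 = 38
IP: 201.214.101.38


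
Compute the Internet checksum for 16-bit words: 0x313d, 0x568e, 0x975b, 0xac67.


Sum all words (with carry folding):
+ 0x313d = 0x313d
+ 0x568e = 0x87cb
+ 0x975b = 0x1f27
+ 0xac67 = 0xcb8e
One's complement: ~0xcb8e
Checksum = 0x3471


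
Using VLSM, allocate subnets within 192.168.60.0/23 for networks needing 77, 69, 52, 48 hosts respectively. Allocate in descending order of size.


77 hosts -> /25 (126 usable): 192.168.60.0/25
69 hosts -> /25 (126 usable): 192.168.60.128/25
52 hosts -> /26 (62 usable): 192.168.61.0/26
48 hosts -> /26 (62 usable): 192.168.61.64/26
Allocation: 192.168.60.0/25 (77 hosts, 126 usable); 192.168.60.128/25 (69 hosts, 126 usable); 192.168.61.0/26 (52 hosts, 62 usable); 192.168.61.64/26 (48 hosts, 62 usable)


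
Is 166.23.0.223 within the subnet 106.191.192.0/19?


Subnet network: 106.191.192.0
Test IP AND mask: 166.23.0.0
No, 166.23.0.223 is not in 106.191.192.0/19


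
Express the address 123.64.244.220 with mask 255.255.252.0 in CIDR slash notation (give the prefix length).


Binary: 11111111.11111111.11111100.00000000
Count leading 1s
Prefix: /22


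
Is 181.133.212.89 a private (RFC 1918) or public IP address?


RFC 1918 private ranges:
  10.0.0.0/8 (10.0.0.0 - 10.255.255.255)
  172.16.0.0/12 (172.16.0.0 - 172.31.255.255)
  192.168.0.0/16 (192.168.0.0 - 192.168.255.255)
Public (not in any RFC 1918 range)


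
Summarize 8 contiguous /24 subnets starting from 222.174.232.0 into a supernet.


Original prefix: /24
Number of subnets: 8 = 2^3
New prefix = 24 - 3 = 21
Supernet: 222.174.232.0/21


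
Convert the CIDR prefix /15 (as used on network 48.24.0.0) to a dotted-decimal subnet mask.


/15 means 15 network bits, 17 host bits
Binary: 11111111111111100000000000000000
Mask: 255.254.0.0


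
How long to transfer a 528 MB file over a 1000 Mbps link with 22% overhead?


Effective throughput = 1000 * (1 - 22/100) = 780 Mbps
File size in Mb = 528 * 8 = 4224 Mb
Time = 4224 / 780
Time = 5.4154 seconds


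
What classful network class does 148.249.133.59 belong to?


First octet: 148
Binary: 10010100
10xxxxxx -> Class B (128-191)
Class B, default mask 255.255.0.0 (/16)


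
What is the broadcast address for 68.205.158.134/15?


Network: 68.204.0.0/15
Host bits = 17
Set all host bits to 1:
Broadcast: 68.205.255.255


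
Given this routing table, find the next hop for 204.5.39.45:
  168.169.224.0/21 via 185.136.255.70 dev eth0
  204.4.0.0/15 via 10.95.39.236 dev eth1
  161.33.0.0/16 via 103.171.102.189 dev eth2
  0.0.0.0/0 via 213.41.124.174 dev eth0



Longest prefix match for 204.5.39.45:
  /21 168.169.224.0: no
  /15 204.4.0.0: MATCH
  /16 161.33.0.0: no
  /0 0.0.0.0: MATCH
Selected: next-hop 10.95.39.236 via eth1 (matched /15)


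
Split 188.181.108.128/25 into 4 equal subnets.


New prefix = 25 + 2 = 27
Each subnet has 32 addresses
  188.181.108.128/27
  188.181.108.160/27
  188.181.108.192/27
  188.181.108.224/27
Subnets: 188.181.108.128/27, 188.181.108.160/27, 188.181.108.192/27, 188.181.108.224/27


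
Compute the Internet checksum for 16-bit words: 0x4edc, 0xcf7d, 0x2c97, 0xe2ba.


Sum all words (with carry folding):
+ 0x4edc = 0x4edc
+ 0xcf7d = 0x1e5a
+ 0x2c97 = 0x4af1
+ 0xe2ba = 0x2dac
One's complement: ~0x2dac
Checksum = 0xd253


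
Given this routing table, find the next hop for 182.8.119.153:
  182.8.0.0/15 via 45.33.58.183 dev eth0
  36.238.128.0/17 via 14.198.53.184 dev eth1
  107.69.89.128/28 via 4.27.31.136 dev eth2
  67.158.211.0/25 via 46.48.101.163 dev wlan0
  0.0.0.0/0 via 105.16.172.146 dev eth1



Longest prefix match for 182.8.119.153:
  /15 182.8.0.0: MATCH
  /17 36.238.128.0: no
  /28 107.69.89.128: no
  /25 67.158.211.0: no
  /0 0.0.0.0: MATCH
Selected: next-hop 45.33.58.183 via eth0 (matched /15)


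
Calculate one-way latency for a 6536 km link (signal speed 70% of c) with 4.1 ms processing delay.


Speed = 0.7 * 3e5 km/s = 210000 km/s
Propagation delay = 6536 / 210000 = 0.0311 s = 31.1238 ms
Processing delay = 4.1 ms
Total one-way latency = 35.2238 ms


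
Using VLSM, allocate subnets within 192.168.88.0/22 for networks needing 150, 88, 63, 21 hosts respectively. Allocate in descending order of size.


150 hosts -> /24 (254 usable): 192.168.88.0/24
88 hosts -> /25 (126 usable): 192.168.89.0/25
63 hosts -> /25 (126 usable): 192.168.89.128/25
21 hosts -> /27 (30 usable): 192.168.90.0/27
Allocation: 192.168.88.0/24 (150 hosts, 254 usable); 192.168.89.0/25 (88 hosts, 126 usable); 192.168.89.128/25 (63 hosts, 126 usable); 192.168.90.0/27 (21 hosts, 30 usable)


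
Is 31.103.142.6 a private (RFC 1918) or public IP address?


RFC 1918 private ranges:
  10.0.0.0/8 (10.0.0.0 - 10.255.255.255)
  172.16.0.0/12 (172.16.0.0 - 172.31.255.255)
  192.168.0.0/16 (192.168.0.0 - 192.168.255.255)
Public (not in any RFC 1918 range)


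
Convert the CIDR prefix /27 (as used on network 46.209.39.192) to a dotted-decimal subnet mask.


/27 means 27 network bits, 5 host bits
Binary: 11111111111111111111111111100000
Mask: 255.255.255.224


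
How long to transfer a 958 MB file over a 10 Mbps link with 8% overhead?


Effective throughput = 10 * (1 - 8/100) = 9.2 Mbps
File size in Mb = 958 * 8 = 7664 Mb
Time = 7664 / 9.2
Time = 833.0435 seconds


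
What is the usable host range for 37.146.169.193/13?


Network: 37.144.0.0
Broadcast: 37.151.255.255
First usable = network + 1
Last usable = broadcast - 1
Range: 37.144.0.1 to 37.151.255.254


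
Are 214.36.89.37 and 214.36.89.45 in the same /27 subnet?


Mask: 255.255.255.224
214.36.89.37 AND mask = 214.36.89.32
214.36.89.45 AND mask = 214.36.89.32
Yes, same subnet (214.36.89.32)


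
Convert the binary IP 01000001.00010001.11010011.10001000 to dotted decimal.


01000001 = 65
00010001 = 17
11010011 = 211
10001000 = 136
IP: 65.17.211.136


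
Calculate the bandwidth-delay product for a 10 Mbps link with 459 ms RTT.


BDP = bandwidth * RTT
= 10 Mbps * 459 ms
= 10 * 1e6 * 459 / 1000 bits
= 4590000 bits
= 573750 bytes
= 560.3027 KB
BDP = 4590000 bits (573750 bytes)


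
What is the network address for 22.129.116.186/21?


IP:   00010110.10000001.01110100.10111010
Mask: 11111111.11111111.11111000.00000000
AND operation:
Net:  00010110.10000001.01110000.00000000
Network: 22.129.112.0/21


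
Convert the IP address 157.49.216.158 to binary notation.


157 = 10011101
49 = 00110001
216 = 11011000
158 = 10011110
Binary: 10011101.00110001.11011000.10011110


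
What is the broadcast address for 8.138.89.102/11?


Network: 8.128.0.0/11
Host bits = 21
Set all host bits to 1:
Broadcast: 8.159.255.255


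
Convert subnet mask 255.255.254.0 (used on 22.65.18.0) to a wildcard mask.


Subnet mask: 255.255.254.0
Wildcard = 255.255.255.255 - subnet mask
255 - 255 = 0
255 - 255 = 0
255 - 254 = 1
255 - 0 = 255
Wildcard: 0.0.1.255


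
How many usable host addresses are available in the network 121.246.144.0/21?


Host bits = 32 - 21 = 11
Total addresses = 2^11 = 2048
Usable = total - 2 (network and broadcast)
Usable hosts: 2046


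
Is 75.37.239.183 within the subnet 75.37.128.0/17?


Subnet network: 75.37.128.0
Test IP AND mask: 75.37.128.0
Yes, 75.37.239.183 is in 75.37.128.0/17


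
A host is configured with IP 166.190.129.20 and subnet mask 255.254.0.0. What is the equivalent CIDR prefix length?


Binary: 11111111.11111110.00000000.00000000
Count leading 1s
Prefix: /15


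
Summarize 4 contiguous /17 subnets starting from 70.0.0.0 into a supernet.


Original prefix: /17
Number of subnets: 4 = 2^2
New prefix = 17 - 2 = 15
Supernet: 70.0.0.0/15


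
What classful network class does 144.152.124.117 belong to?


First octet: 144
Binary: 10010000
10xxxxxx -> Class B (128-191)
Class B, default mask 255.255.0.0 (/16)


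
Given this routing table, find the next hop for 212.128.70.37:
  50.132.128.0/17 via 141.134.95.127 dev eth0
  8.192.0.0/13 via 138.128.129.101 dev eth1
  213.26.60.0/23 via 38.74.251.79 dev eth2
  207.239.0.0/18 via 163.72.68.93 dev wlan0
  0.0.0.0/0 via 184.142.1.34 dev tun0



Longest prefix match for 212.128.70.37:
  /17 50.132.128.0: no
  /13 8.192.0.0: no
  /23 213.26.60.0: no
  /18 207.239.0.0: no
  /0 0.0.0.0: MATCH
Selected: next-hop 184.142.1.34 via tun0 (matched /0)


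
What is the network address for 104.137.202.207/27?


IP:   01101000.10001001.11001010.11001111
Mask: 11111111.11111111.11111111.11100000
AND operation:
Net:  01101000.10001001.11001010.11000000
Network: 104.137.202.192/27


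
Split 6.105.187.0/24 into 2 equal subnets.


New prefix = 24 + 1 = 25
Each subnet has 128 addresses
  6.105.187.0/25
  6.105.187.128/25
Subnets: 6.105.187.0/25, 6.105.187.128/25


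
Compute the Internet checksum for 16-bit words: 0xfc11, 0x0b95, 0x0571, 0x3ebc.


Sum all words (with carry folding):
+ 0xfc11 = 0xfc11
+ 0x0b95 = 0x07a7
+ 0x0571 = 0x0d18
+ 0x3ebc = 0x4bd4
One's complement: ~0x4bd4
Checksum = 0xb42b


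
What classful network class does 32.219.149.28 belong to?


First octet: 32
Binary: 00100000
0xxxxxxx -> Class A (1-126)
Class A, default mask 255.0.0.0 (/8)


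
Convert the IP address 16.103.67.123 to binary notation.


16 = 00010000
103 = 01100111
67 = 01000011
123 = 01111011
Binary: 00010000.01100111.01000011.01111011


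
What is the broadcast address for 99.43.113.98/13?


Network: 99.40.0.0/13
Host bits = 19
Set all host bits to 1:
Broadcast: 99.47.255.255


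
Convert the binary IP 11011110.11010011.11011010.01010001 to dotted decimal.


11011110 = 222
11010011 = 211
11011010 = 218
01010001 = 81
IP: 222.211.218.81


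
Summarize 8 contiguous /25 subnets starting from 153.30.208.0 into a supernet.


Original prefix: /25
Number of subnets: 8 = 2^3
New prefix = 25 - 3 = 22
Supernet: 153.30.208.0/22


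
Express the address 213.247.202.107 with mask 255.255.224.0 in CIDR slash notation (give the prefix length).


Binary: 11111111.11111111.11100000.00000000
Count leading 1s
Prefix: /19


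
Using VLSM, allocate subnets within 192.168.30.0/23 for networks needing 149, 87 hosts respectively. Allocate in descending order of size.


149 hosts -> /24 (254 usable): 192.168.30.0/24
87 hosts -> /25 (126 usable): 192.168.31.0/25
Allocation: 192.168.30.0/24 (149 hosts, 254 usable); 192.168.31.0/25 (87 hosts, 126 usable)


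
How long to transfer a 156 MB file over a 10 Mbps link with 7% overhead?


Effective throughput = 10 * (1 - 7/100) = 9.3 Mbps
File size in Mb = 156 * 8 = 1248 Mb
Time = 1248 / 9.3
Time = 134.1935 seconds


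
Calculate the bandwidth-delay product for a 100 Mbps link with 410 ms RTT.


BDP = bandwidth * RTT
= 100 Mbps * 410 ms
= 100 * 1e6 * 410 / 1000 bits
= 41000000 bits
= 5125000 bytes
= 5004.8828 KB
BDP = 41000000 bits (5125000 bytes)


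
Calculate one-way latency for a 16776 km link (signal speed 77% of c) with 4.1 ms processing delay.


Speed = 0.77 * 3e5 km/s = 231000 km/s
Propagation delay = 16776 / 231000 = 0.0726 s = 72.6234 ms
Processing delay = 4.1 ms
Total one-way latency = 76.7234 ms


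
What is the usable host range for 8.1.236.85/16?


Network: 8.1.0.0
Broadcast: 8.1.255.255
First usable = network + 1
Last usable = broadcast - 1
Range: 8.1.0.1 to 8.1.255.254


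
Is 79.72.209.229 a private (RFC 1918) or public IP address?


RFC 1918 private ranges:
  10.0.0.0/8 (10.0.0.0 - 10.255.255.255)
  172.16.0.0/12 (172.16.0.0 - 172.31.255.255)
  192.168.0.0/16 (192.168.0.0 - 192.168.255.255)
Public (not in any RFC 1918 range)


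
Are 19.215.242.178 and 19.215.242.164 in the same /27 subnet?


Mask: 255.255.255.224
19.215.242.178 AND mask = 19.215.242.160
19.215.242.164 AND mask = 19.215.242.160
Yes, same subnet (19.215.242.160)


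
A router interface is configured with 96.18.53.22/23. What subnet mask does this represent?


/23 means 23 network bits, 9 host bits
Binary: 11111111111111111111111000000000
Mask: 255.255.254.0


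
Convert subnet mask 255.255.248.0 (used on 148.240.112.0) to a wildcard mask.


Subnet mask: 255.255.248.0
Wildcard = 255.255.255.255 - subnet mask
255 - 255 = 0
255 - 255 = 0
255 - 248 = 7
255 - 0 = 255
Wildcard: 0.0.7.255


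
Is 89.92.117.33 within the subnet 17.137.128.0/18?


Subnet network: 17.137.128.0
Test IP AND mask: 89.92.64.0
No, 89.92.117.33 is not in 17.137.128.0/18


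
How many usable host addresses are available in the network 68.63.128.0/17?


Host bits = 32 - 17 = 15
Total addresses = 2^15 = 32768
Usable = total - 2 (network and broadcast)
Usable hosts: 32766


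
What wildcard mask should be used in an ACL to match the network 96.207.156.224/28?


Subnet mask: 255.255.255.240
Wildcard = 255.255.255.255 - subnet mask
255 - 255 = 0
255 - 255 = 0
255 - 255 = 0
255 - 240 = 15
Wildcard: 0.0.0.15


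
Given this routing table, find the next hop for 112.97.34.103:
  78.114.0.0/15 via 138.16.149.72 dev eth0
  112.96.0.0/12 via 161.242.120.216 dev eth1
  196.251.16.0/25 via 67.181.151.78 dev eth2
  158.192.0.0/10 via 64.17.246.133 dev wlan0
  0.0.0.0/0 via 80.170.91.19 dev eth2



Longest prefix match for 112.97.34.103:
  /15 78.114.0.0: no
  /12 112.96.0.0: MATCH
  /25 196.251.16.0: no
  /10 158.192.0.0: no
  /0 0.0.0.0: MATCH
Selected: next-hop 161.242.120.216 via eth1 (matched /12)


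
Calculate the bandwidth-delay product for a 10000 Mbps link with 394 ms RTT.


BDP = bandwidth * RTT
= 10000 Mbps * 394 ms
= 10000 * 1e6 * 394 / 1000 bits
= 3940000000 bits
= 492500000 bytes
= 480957.0312 KB
BDP = 3940000000 bits (492500000 bytes)


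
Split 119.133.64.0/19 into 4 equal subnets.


New prefix = 19 + 2 = 21
Each subnet has 2048 addresses
  119.133.64.0/21
  119.133.72.0/21
  119.133.80.0/21
  119.133.88.0/21
Subnets: 119.133.64.0/21, 119.133.72.0/21, 119.133.80.0/21, 119.133.88.0/21


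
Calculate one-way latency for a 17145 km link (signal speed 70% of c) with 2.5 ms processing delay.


Speed = 0.7 * 3e5 km/s = 210000 km/s
Propagation delay = 17145 / 210000 = 0.0816 s = 81.6429 ms
Processing delay = 2.5 ms
Total one-way latency = 84.1429 ms


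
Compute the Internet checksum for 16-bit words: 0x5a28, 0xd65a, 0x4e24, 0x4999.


Sum all words (with carry folding):
+ 0x5a28 = 0x5a28
+ 0xd65a = 0x3083
+ 0x4e24 = 0x7ea7
+ 0x4999 = 0xc840
One's complement: ~0xc840
Checksum = 0x37bf


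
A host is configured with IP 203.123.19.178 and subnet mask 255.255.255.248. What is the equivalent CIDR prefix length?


Binary: 11111111.11111111.11111111.11111000
Count leading 1s
Prefix: /29


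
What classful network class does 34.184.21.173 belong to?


First octet: 34
Binary: 00100010
0xxxxxxx -> Class A (1-126)
Class A, default mask 255.0.0.0 (/8)


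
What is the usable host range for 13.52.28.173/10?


Network: 13.0.0.0
Broadcast: 13.63.255.255
First usable = network + 1
Last usable = broadcast - 1
Range: 13.0.0.1 to 13.63.255.254


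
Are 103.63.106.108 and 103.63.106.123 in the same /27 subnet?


Mask: 255.255.255.224
103.63.106.108 AND mask = 103.63.106.96
103.63.106.123 AND mask = 103.63.106.96
Yes, same subnet (103.63.106.96)


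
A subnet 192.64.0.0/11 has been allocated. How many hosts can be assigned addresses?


Host bits = 32 - 11 = 21
Total addresses = 2^21 = 2097152
Usable = total - 2 (network and broadcast)
Usable hosts: 2097150


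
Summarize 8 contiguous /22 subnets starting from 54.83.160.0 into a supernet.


Original prefix: /22
Number of subnets: 8 = 2^3
New prefix = 22 - 3 = 19
Supernet: 54.83.160.0/19


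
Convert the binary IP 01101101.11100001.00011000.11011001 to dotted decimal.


01101101 = 109
11100001 = 225
00011000 = 24
11011001 = 217
IP: 109.225.24.217


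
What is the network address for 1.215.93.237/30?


IP:   00000001.11010111.01011101.11101101
Mask: 11111111.11111111.11111111.11111100
AND operation:
Net:  00000001.11010111.01011101.11101100
Network: 1.215.93.236/30


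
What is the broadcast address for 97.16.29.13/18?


Network: 97.16.0.0/18
Host bits = 14
Set all host bits to 1:
Broadcast: 97.16.63.255


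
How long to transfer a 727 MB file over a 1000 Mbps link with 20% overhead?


Effective throughput = 1000 * (1 - 20/100) = 800 Mbps
File size in Mb = 727 * 8 = 5816 Mb
Time = 5816 / 800
Time = 7.27 seconds


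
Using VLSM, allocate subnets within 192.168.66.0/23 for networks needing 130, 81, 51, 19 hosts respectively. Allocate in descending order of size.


130 hosts -> /24 (254 usable): 192.168.66.0/24
81 hosts -> /25 (126 usable): 192.168.67.0/25
51 hosts -> /26 (62 usable): 192.168.67.128/26
19 hosts -> /27 (30 usable): 192.168.67.192/27
Allocation: 192.168.66.0/24 (130 hosts, 254 usable); 192.168.67.0/25 (81 hosts, 126 usable); 192.168.67.128/26 (51 hosts, 62 usable); 192.168.67.192/27 (19 hosts, 30 usable)


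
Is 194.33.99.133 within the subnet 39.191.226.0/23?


Subnet network: 39.191.226.0
Test IP AND mask: 194.33.98.0
No, 194.33.99.133 is not in 39.191.226.0/23


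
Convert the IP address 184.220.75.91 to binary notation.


184 = 10111000
220 = 11011100
75 = 01001011
91 = 01011011
Binary: 10111000.11011100.01001011.01011011


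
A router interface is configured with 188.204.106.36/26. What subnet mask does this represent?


/26 means 26 network bits, 6 host bits
Binary: 11111111111111111111111111000000
Mask: 255.255.255.192


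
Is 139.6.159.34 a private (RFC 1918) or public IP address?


RFC 1918 private ranges:
  10.0.0.0/8 (10.0.0.0 - 10.255.255.255)
  172.16.0.0/12 (172.16.0.0 - 172.31.255.255)
  192.168.0.0/16 (192.168.0.0 - 192.168.255.255)
Public (not in any RFC 1918 range)


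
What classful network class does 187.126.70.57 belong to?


First octet: 187
Binary: 10111011
10xxxxxx -> Class B (128-191)
Class B, default mask 255.255.0.0 (/16)


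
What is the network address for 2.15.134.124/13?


IP:   00000010.00001111.10000110.01111100
Mask: 11111111.11111000.00000000.00000000
AND operation:
Net:  00000010.00001000.00000000.00000000
Network: 2.8.0.0/13


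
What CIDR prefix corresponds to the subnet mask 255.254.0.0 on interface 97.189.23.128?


Binary: 11111111.11111110.00000000.00000000
Count leading 1s
Prefix: /15


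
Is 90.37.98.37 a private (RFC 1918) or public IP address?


RFC 1918 private ranges:
  10.0.0.0/8 (10.0.0.0 - 10.255.255.255)
  172.16.0.0/12 (172.16.0.0 - 172.31.255.255)
  192.168.0.0/16 (192.168.0.0 - 192.168.255.255)
Public (not in any RFC 1918 range)


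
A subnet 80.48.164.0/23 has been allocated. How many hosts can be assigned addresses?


Host bits = 32 - 23 = 9
Total addresses = 2^9 = 512
Usable = total - 2 (network and broadcast)
Usable hosts: 510


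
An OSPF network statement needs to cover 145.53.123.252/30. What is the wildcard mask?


Subnet mask: 255.255.255.252
Wildcard = 255.255.255.255 - subnet mask
255 - 255 = 0
255 - 255 = 0
255 - 255 = 0
255 - 252 = 3
Wildcard: 0.0.0.3


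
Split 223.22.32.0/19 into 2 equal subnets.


New prefix = 19 + 1 = 20
Each subnet has 4096 addresses
  223.22.32.0/20
  223.22.48.0/20
Subnets: 223.22.32.0/20, 223.22.48.0/20


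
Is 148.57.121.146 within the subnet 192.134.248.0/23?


Subnet network: 192.134.248.0
Test IP AND mask: 148.57.120.0
No, 148.57.121.146 is not in 192.134.248.0/23


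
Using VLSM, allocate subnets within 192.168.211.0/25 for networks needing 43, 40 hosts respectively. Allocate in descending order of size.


43 hosts -> /26 (62 usable): 192.168.211.0/26
40 hosts -> /26 (62 usable): 192.168.211.64/26
Allocation: 192.168.211.0/26 (43 hosts, 62 usable); 192.168.211.64/26 (40 hosts, 62 usable)


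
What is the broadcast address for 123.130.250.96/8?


Network: 123.0.0.0/8
Host bits = 24
Set all host bits to 1:
Broadcast: 123.255.255.255


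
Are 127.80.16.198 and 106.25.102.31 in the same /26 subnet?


Mask: 255.255.255.192
127.80.16.198 AND mask = 127.80.16.192
106.25.102.31 AND mask = 106.25.102.0
No, different subnets (127.80.16.192 vs 106.25.102.0)


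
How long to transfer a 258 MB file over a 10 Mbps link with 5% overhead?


Effective throughput = 10 * (1 - 5/100) = 9.5 Mbps
File size in Mb = 258 * 8 = 2064 Mb
Time = 2064 / 9.5
Time = 217.2632 seconds


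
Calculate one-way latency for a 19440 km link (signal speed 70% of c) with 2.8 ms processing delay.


Speed = 0.7 * 3e5 km/s = 210000 km/s
Propagation delay = 19440 / 210000 = 0.0926 s = 92.5714 ms
Processing delay = 2.8 ms
Total one-way latency = 95.3714 ms


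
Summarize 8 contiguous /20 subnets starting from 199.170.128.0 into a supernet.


Original prefix: /20
Number of subnets: 8 = 2^3
New prefix = 20 - 3 = 17
Supernet: 199.170.128.0/17


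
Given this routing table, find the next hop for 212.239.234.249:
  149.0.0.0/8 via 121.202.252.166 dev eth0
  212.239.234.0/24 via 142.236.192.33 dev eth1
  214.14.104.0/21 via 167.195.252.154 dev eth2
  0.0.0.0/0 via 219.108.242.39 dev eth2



Longest prefix match for 212.239.234.249:
  /8 149.0.0.0: no
  /24 212.239.234.0: MATCH
  /21 214.14.104.0: no
  /0 0.0.0.0: MATCH
Selected: next-hop 142.236.192.33 via eth1 (matched /24)


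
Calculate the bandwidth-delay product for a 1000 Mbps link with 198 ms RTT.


BDP = bandwidth * RTT
= 1000 Mbps * 198 ms
= 1000 * 1e6 * 198 / 1000 bits
= 198000000 bits
= 24750000 bytes
= 24169.9219 KB
BDP = 198000000 bits (24750000 bytes)


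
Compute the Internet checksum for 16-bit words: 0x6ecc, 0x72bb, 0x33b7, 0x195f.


Sum all words (with carry folding):
+ 0x6ecc = 0x6ecc
+ 0x72bb = 0xe187
+ 0x33b7 = 0x153f
+ 0x195f = 0x2e9e
One's complement: ~0x2e9e
Checksum = 0xd161


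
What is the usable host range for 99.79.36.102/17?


Network: 99.79.0.0
Broadcast: 99.79.127.255
First usable = network + 1
Last usable = broadcast - 1
Range: 99.79.0.1 to 99.79.127.254


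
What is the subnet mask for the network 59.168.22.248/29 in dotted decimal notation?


/29 means 29 network bits, 3 host bits
Binary: 11111111111111111111111111111000
Mask: 255.255.255.248


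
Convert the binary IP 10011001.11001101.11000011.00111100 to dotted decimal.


10011001 = 153
11001101 = 205
11000011 = 195
00111100 = 60
IP: 153.205.195.60


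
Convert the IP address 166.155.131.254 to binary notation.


166 = 10100110
155 = 10011011
131 = 10000011
254 = 11111110
Binary: 10100110.10011011.10000011.11111110


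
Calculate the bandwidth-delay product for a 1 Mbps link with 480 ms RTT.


BDP = bandwidth * RTT
= 1 Mbps * 480 ms
= 1 * 1e6 * 480 / 1000 bits
= 480000 bits
= 60000 bytes
= 58.5938 KB
BDP = 480000 bits (60000 bytes)


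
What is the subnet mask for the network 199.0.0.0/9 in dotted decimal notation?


/9 means 9 network bits, 23 host bits
Binary: 11111111100000000000000000000000
Mask: 255.128.0.0


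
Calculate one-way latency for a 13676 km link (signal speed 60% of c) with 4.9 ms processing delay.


Speed = 0.6 * 3e5 km/s = 180000 km/s
Propagation delay = 13676 / 180000 = 0.076 s = 75.9778 ms
Processing delay = 4.9 ms
Total one-way latency = 80.8778 ms


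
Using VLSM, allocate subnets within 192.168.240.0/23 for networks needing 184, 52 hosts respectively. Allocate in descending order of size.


184 hosts -> /24 (254 usable): 192.168.240.0/24
52 hosts -> /26 (62 usable): 192.168.241.0/26
Allocation: 192.168.240.0/24 (184 hosts, 254 usable); 192.168.241.0/26 (52 hosts, 62 usable)


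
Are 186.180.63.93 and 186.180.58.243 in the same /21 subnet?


Mask: 255.255.248.0
186.180.63.93 AND mask = 186.180.56.0
186.180.58.243 AND mask = 186.180.56.0
Yes, same subnet (186.180.56.0)


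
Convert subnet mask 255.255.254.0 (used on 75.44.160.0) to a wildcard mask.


Subnet mask: 255.255.254.0
Wildcard = 255.255.255.255 - subnet mask
255 - 255 = 0
255 - 255 = 0
255 - 254 = 1
255 - 0 = 255
Wildcard: 0.0.1.255


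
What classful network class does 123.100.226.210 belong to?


First octet: 123
Binary: 01111011
0xxxxxxx -> Class A (1-126)
Class A, default mask 255.0.0.0 (/8)


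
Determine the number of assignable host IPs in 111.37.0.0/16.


Host bits = 32 - 16 = 16
Total addresses = 2^16 = 65536
Usable = total - 2 (network and broadcast)
Usable hosts: 65534


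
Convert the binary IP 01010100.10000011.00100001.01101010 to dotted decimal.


01010100 = 84
10000011 = 131
00100001 = 33
01101010 = 106
IP: 84.131.33.106


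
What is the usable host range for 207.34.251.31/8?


Network: 207.0.0.0
Broadcast: 207.255.255.255
First usable = network + 1
Last usable = broadcast - 1
Range: 207.0.0.1 to 207.255.255.254


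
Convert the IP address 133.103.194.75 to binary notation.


133 = 10000101
103 = 01100111
194 = 11000010
75 = 01001011
Binary: 10000101.01100111.11000010.01001011


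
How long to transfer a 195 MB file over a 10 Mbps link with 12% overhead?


Effective throughput = 10 * (1 - 12/100) = 8.8 Mbps
File size in Mb = 195 * 8 = 1560 Mb
Time = 1560 / 8.8
Time = 177.2727 seconds


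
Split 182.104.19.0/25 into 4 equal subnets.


New prefix = 25 + 2 = 27
Each subnet has 32 addresses
  182.104.19.0/27
  182.104.19.32/27
  182.104.19.64/27
  182.104.19.96/27
Subnets: 182.104.19.0/27, 182.104.19.32/27, 182.104.19.64/27, 182.104.19.96/27


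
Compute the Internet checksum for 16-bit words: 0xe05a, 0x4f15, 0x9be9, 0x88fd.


Sum all words (with carry folding):
+ 0xe05a = 0xe05a
+ 0x4f15 = 0x2f70
+ 0x9be9 = 0xcb59
+ 0x88fd = 0x5457
One's complement: ~0x5457
Checksum = 0xaba8


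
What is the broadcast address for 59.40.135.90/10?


Network: 59.0.0.0/10
Host bits = 22
Set all host bits to 1:
Broadcast: 59.63.255.255


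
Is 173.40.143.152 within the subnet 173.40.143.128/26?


Subnet network: 173.40.143.128
Test IP AND mask: 173.40.143.128
Yes, 173.40.143.152 is in 173.40.143.128/26


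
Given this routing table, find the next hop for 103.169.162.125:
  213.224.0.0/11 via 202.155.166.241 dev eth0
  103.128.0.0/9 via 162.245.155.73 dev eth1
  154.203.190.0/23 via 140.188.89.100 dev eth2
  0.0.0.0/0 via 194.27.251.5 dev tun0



Longest prefix match for 103.169.162.125:
  /11 213.224.0.0: no
  /9 103.128.0.0: MATCH
  /23 154.203.190.0: no
  /0 0.0.0.0: MATCH
Selected: next-hop 162.245.155.73 via eth1 (matched /9)


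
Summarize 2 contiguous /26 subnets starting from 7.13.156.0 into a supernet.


Original prefix: /26
Number of subnets: 2 = 2^1
New prefix = 26 - 1 = 25
Supernet: 7.13.156.0/25


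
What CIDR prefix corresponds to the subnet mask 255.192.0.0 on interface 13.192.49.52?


Binary: 11111111.11000000.00000000.00000000
Count leading 1s
Prefix: /10


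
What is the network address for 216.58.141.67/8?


IP:   11011000.00111010.10001101.01000011
Mask: 11111111.00000000.00000000.00000000
AND operation:
Net:  11011000.00000000.00000000.00000000
Network: 216.0.0.0/8


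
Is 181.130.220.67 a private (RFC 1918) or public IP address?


RFC 1918 private ranges:
  10.0.0.0/8 (10.0.0.0 - 10.255.255.255)
  172.16.0.0/12 (172.16.0.0 - 172.31.255.255)
  192.168.0.0/16 (192.168.0.0 - 192.168.255.255)
Public (not in any RFC 1918 range)


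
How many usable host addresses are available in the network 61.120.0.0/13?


Host bits = 32 - 13 = 19
Total addresses = 2^19 = 524288
Usable = total - 2 (network and broadcast)
Usable hosts: 524286


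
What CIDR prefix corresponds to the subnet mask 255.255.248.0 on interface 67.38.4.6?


Binary: 11111111.11111111.11111000.00000000
Count leading 1s
Prefix: /21


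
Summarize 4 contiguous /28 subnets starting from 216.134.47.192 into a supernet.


Original prefix: /28
Number of subnets: 4 = 2^2
New prefix = 28 - 2 = 26
Supernet: 216.134.47.192/26


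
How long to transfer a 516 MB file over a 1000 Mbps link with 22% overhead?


Effective throughput = 1000 * (1 - 22/100) = 780 Mbps
File size in Mb = 516 * 8 = 4128 Mb
Time = 4128 / 780
Time = 5.2923 seconds


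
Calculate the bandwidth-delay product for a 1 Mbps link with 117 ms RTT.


BDP = bandwidth * RTT
= 1 Mbps * 117 ms
= 1 * 1e6 * 117 / 1000 bits
= 117000 bits
= 14625 bytes
= 14.2822 KB
BDP = 117000 bits (14625 bytes)


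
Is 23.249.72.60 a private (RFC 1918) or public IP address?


RFC 1918 private ranges:
  10.0.0.0/8 (10.0.0.0 - 10.255.255.255)
  172.16.0.0/12 (172.16.0.0 - 172.31.255.255)
  192.168.0.0/16 (192.168.0.0 - 192.168.255.255)
Public (not in any RFC 1918 range)


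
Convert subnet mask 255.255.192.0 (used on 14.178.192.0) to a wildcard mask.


Subnet mask: 255.255.192.0
Wildcard = 255.255.255.255 - subnet mask
255 - 255 = 0
255 - 255 = 0
255 - 192 = 63
255 - 0 = 255
Wildcard: 0.0.63.255


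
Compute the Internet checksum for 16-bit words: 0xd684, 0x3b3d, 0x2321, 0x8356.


Sum all words (with carry folding):
+ 0xd684 = 0xd684
+ 0x3b3d = 0x11c2
+ 0x2321 = 0x34e3
+ 0x8356 = 0xb839
One's complement: ~0xb839
Checksum = 0x47c6


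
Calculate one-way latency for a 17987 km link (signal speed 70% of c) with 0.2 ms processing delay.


Speed = 0.7 * 3e5 km/s = 210000 km/s
Propagation delay = 17987 / 210000 = 0.0857 s = 85.6524 ms
Processing delay = 0.2 ms
Total one-way latency = 85.8524 ms


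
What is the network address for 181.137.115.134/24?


IP:   10110101.10001001.01110011.10000110
Mask: 11111111.11111111.11111111.00000000
AND operation:
Net:  10110101.10001001.01110011.00000000
Network: 181.137.115.0/24


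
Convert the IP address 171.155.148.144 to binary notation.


171 = 10101011
155 = 10011011
148 = 10010100
144 = 10010000
Binary: 10101011.10011011.10010100.10010000


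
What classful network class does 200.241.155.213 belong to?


First octet: 200
Binary: 11001000
110xxxxx -> Class C (192-223)
Class C, default mask 255.255.255.0 (/24)


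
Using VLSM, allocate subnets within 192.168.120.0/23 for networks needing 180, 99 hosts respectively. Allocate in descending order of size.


180 hosts -> /24 (254 usable): 192.168.120.0/24
99 hosts -> /25 (126 usable): 192.168.121.0/25
Allocation: 192.168.120.0/24 (180 hosts, 254 usable); 192.168.121.0/25 (99 hosts, 126 usable)


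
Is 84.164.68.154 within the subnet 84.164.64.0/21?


Subnet network: 84.164.64.0
Test IP AND mask: 84.164.64.0
Yes, 84.164.68.154 is in 84.164.64.0/21


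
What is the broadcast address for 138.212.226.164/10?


Network: 138.192.0.0/10
Host bits = 22
Set all host bits to 1:
Broadcast: 138.255.255.255


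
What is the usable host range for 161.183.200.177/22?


Network: 161.183.200.0
Broadcast: 161.183.203.255
First usable = network + 1
Last usable = broadcast - 1
Range: 161.183.200.1 to 161.183.203.254


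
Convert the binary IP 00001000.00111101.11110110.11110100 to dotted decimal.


00001000 = 8
00111101 = 61
11110110 = 246
11110100 = 244
IP: 8.61.246.244


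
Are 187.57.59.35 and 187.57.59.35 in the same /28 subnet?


Mask: 255.255.255.240
187.57.59.35 AND mask = 187.57.59.32
187.57.59.35 AND mask = 187.57.59.32
Yes, same subnet (187.57.59.32)


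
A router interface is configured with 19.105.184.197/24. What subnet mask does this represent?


/24 means 24 network bits, 8 host bits
Binary: 11111111111111111111111100000000
Mask: 255.255.255.0


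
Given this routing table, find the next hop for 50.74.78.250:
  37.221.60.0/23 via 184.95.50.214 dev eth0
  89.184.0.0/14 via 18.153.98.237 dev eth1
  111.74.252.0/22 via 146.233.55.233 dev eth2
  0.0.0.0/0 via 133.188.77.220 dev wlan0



Longest prefix match for 50.74.78.250:
  /23 37.221.60.0: no
  /14 89.184.0.0: no
  /22 111.74.252.0: no
  /0 0.0.0.0: MATCH
Selected: next-hop 133.188.77.220 via wlan0 (matched /0)


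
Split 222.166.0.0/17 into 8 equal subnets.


New prefix = 17 + 3 = 20
Each subnet has 4096 addresses
  222.166.0.0/20
  222.166.16.0/20
  222.166.32.0/20
  222.166.48.0/20
  222.166.64.0/20
  222.166.80.0/20
  222.166.96.0/20
  222.166.112.0/20
Subnets: 222.166.0.0/20, 222.166.16.0/20, 222.166.32.0/20, 222.166.48.0/20, 222.166.64.0/20, 222.166.80.0/20, 222.166.96.0/20, 222.166.112.0/20


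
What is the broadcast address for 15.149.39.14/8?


Network: 15.0.0.0/8
Host bits = 24
Set all host bits to 1:
Broadcast: 15.255.255.255


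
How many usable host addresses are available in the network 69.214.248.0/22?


Host bits = 32 - 22 = 10
Total addresses = 2^10 = 1024
Usable = total - 2 (network and broadcast)
Usable hosts: 1022


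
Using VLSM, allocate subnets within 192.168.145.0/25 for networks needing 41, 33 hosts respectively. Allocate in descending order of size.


41 hosts -> /26 (62 usable): 192.168.145.0/26
33 hosts -> /26 (62 usable): 192.168.145.64/26
Allocation: 192.168.145.0/26 (41 hosts, 62 usable); 192.168.145.64/26 (33 hosts, 62 usable)


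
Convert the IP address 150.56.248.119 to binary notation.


150 = 10010110
56 = 00111000
248 = 11111000
119 = 01110111
Binary: 10010110.00111000.11111000.01110111


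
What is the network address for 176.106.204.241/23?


IP:   10110000.01101010.11001100.11110001
Mask: 11111111.11111111.11111110.00000000
AND operation:
Net:  10110000.01101010.11001100.00000000
Network: 176.106.204.0/23


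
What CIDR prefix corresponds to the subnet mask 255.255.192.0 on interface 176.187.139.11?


Binary: 11111111.11111111.11000000.00000000
Count leading 1s
Prefix: /18


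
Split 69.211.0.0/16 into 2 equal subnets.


New prefix = 16 + 1 = 17
Each subnet has 32768 addresses
  69.211.0.0/17
  69.211.128.0/17
Subnets: 69.211.0.0/17, 69.211.128.0/17


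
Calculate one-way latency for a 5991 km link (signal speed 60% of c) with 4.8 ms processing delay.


Speed = 0.6 * 3e5 km/s = 180000 km/s
Propagation delay = 5991 / 180000 = 0.0333 s = 33.2833 ms
Processing delay = 4.8 ms
Total one-way latency = 38.0833 ms


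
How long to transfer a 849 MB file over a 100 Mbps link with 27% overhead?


Effective throughput = 100 * (1 - 27/100) = 73 Mbps
File size in Mb = 849 * 8 = 6792 Mb
Time = 6792 / 73
Time = 93.0411 seconds


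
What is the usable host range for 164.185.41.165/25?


Network: 164.185.41.128
Broadcast: 164.185.41.255
First usable = network + 1
Last usable = broadcast - 1
Range: 164.185.41.129 to 164.185.41.254


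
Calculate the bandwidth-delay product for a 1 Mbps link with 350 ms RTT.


BDP = bandwidth * RTT
= 1 Mbps * 350 ms
= 1 * 1e6 * 350 / 1000 bits
= 350000 bits
= 43750 bytes
= 42.7246 KB
BDP = 350000 bits (43750 bytes)


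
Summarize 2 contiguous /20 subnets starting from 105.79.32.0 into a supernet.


Original prefix: /20
Number of subnets: 2 = 2^1
New prefix = 20 - 1 = 19
Supernet: 105.79.32.0/19


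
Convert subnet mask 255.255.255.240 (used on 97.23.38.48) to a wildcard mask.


Subnet mask: 255.255.255.240
Wildcard = 255.255.255.255 - subnet mask
255 - 255 = 0
255 - 255 = 0
255 - 255 = 0
255 - 240 = 15
Wildcard: 0.0.0.15


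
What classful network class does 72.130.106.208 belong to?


First octet: 72
Binary: 01001000
0xxxxxxx -> Class A (1-126)
Class A, default mask 255.0.0.0 (/8)


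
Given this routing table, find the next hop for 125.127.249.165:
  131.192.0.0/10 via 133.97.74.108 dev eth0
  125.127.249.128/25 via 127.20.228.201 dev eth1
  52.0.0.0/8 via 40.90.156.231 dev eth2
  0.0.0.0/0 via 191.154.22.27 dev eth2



Longest prefix match for 125.127.249.165:
  /10 131.192.0.0: no
  /25 125.127.249.128: MATCH
  /8 52.0.0.0: no
  /0 0.0.0.0: MATCH
Selected: next-hop 127.20.228.201 via eth1 (matched /25)


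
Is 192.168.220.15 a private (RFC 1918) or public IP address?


RFC 1918 private ranges:
  10.0.0.0/8 (10.0.0.0 - 10.255.255.255)
  172.16.0.0/12 (172.16.0.0 - 172.31.255.255)
  192.168.0.0/16 (192.168.0.0 - 192.168.255.255)
Private (in 192.168.0.0/16)


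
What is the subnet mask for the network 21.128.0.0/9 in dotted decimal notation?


/9 means 9 network bits, 23 host bits
Binary: 11111111100000000000000000000000
Mask: 255.128.0.0


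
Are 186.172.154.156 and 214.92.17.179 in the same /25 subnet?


Mask: 255.255.255.128
186.172.154.156 AND mask = 186.172.154.128
214.92.17.179 AND mask = 214.92.17.128
No, different subnets (186.172.154.128 vs 214.92.17.128)


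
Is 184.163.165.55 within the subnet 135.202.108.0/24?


Subnet network: 135.202.108.0
Test IP AND mask: 184.163.165.0
No, 184.163.165.55 is not in 135.202.108.0/24


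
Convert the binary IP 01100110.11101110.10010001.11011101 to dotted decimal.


01100110 = 102
11101110 = 238
10010001 = 145
11011101 = 221
IP: 102.238.145.221


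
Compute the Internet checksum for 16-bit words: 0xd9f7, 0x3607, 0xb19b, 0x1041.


Sum all words (with carry folding):
+ 0xd9f7 = 0xd9f7
+ 0x3607 = 0x0fff
+ 0xb19b = 0xc19a
+ 0x1041 = 0xd1db
One's complement: ~0xd1db
Checksum = 0x2e24


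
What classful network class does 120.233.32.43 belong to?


First octet: 120
Binary: 01111000
0xxxxxxx -> Class A (1-126)
Class A, default mask 255.0.0.0 (/8)


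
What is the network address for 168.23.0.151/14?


IP:   10101000.00010111.00000000.10010111
Mask: 11111111.11111100.00000000.00000000
AND operation:
Net:  10101000.00010100.00000000.00000000
Network: 168.20.0.0/14


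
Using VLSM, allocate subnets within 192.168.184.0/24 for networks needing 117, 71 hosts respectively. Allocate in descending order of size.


117 hosts -> /25 (126 usable): 192.168.184.0/25
71 hosts -> /25 (126 usable): 192.168.184.128/25
Allocation: 192.168.184.0/25 (117 hosts, 126 usable); 192.168.184.128/25 (71 hosts, 126 usable)


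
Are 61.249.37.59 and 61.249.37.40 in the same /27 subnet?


Mask: 255.255.255.224
61.249.37.59 AND mask = 61.249.37.32
61.249.37.40 AND mask = 61.249.37.32
Yes, same subnet (61.249.37.32)


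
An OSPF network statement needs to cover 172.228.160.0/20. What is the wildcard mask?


Subnet mask: 255.255.240.0
Wildcard = 255.255.255.255 - subnet mask
255 - 255 = 0
255 - 255 = 0
255 - 240 = 15
255 - 0 = 255
Wildcard: 0.0.15.255


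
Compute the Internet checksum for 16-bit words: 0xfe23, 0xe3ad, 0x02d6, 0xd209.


Sum all words (with carry folding):
+ 0xfe23 = 0xfe23
+ 0xe3ad = 0xe1d1
+ 0x02d6 = 0xe4a7
+ 0xd209 = 0xb6b1
One's complement: ~0xb6b1
Checksum = 0x494e


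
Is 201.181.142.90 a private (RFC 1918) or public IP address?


RFC 1918 private ranges:
  10.0.0.0/8 (10.0.0.0 - 10.255.255.255)
  172.16.0.0/12 (172.16.0.0 - 172.31.255.255)
  192.168.0.0/16 (192.168.0.0 - 192.168.255.255)
Public (not in any RFC 1918 range)


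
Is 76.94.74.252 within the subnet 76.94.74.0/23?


Subnet network: 76.94.74.0
Test IP AND mask: 76.94.74.0
Yes, 76.94.74.252 is in 76.94.74.0/23


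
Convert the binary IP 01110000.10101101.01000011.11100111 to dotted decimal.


01110000 = 112
10101101 = 173
01000011 = 67
11100111 = 231
IP: 112.173.67.231


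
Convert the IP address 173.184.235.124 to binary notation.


173 = 10101101
184 = 10111000
235 = 11101011
124 = 01111100
Binary: 10101101.10111000.11101011.01111100


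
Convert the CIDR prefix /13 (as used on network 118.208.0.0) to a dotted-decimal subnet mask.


/13 means 13 network bits, 19 host bits
Binary: 11111111111110000000000000000000
Mask: 255.248.0.0
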